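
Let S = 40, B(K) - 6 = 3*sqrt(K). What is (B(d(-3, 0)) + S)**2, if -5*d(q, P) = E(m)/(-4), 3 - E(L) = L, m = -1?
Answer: 10589/5 + 276*sqrt(5)/5 ≈ 2241.2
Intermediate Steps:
E(L) = 3 - L
d(q, P) = 1/5 (d(q, P) = -(3 - 1*(-1))/(5*(-4)) = -(3 + 1)*(-1)/(5*4) = -4*(-1)/(5*4) = -1/5*(-1) = 1/5)
B(K) = 6 + 3*sqrt(K)
(B(d(-3, 0)) + S)**2 = ((6 + 3*sqrt(1/5)) + 40)**2 = ((6 + 3*(sqrt(5)/5)) + 40)**2 = ((6 + 3*sqrt(5)/5) + 40)**2 = (46 + 3*sqrt(5)/5)**2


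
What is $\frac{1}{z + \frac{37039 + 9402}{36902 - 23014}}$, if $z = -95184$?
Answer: $- \frac{13888}{1321868951} \approx -1.0506 \cdot 10^{-5}$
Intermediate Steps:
$\frac{1}{z + \frac{37039 + 9402}{36902 - 23014}} = \frac{1}{-95184 + \frac{37039 + 9402}{36902 - 23014}} = \frac{1}{-95184 + \frac{46441}{13888}} = \frac{1}{- \frac{1321868951}{13888}} = - \frac{13888}{1321868951}$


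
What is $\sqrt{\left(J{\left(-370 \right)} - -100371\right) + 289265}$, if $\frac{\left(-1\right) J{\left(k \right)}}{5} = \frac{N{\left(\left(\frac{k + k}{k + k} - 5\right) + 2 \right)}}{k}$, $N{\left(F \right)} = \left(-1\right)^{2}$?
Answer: $\frac{\sqrt{2133646810}}{74} \approx 624.21$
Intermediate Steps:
$N{\left(F \right)} = 1$
$J{\left(k \right)} = - \frac{5}{k}$ ($J{\left(k \right)} = - 5 \cdot 1 \frac{1}{k} = - \frac{5}{k}$)
$\sqrt{\left(J{\left(-370 \right)} - -100371\right) + 289265} = \sqrt{\left(- \frac{5}{-370} - -100371\right) + 289265} = \sqrt{\left(\left(-5\right) \left(- \frac{1}{370}\right) + 100371\right) + 289265} = \sqrt{\left(\frac{1}{74} + 100371\right) + 289265} = \sqrt{\frac{7427455}{74} + 289265} = \sqrt{\frac{28833065}{74}} = \frac{\sqrt{2133646810}}{74}$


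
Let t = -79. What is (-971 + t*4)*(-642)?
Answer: 826254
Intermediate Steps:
(-971 + t*4)*(-642) = (-971 - 79*4)*(-642) = (-971 - 316)*(-642) = -1287*(-642) = 826254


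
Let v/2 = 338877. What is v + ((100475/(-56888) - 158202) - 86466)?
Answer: 24637295893/56888 ≈ 4.3308e+5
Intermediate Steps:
v = 677754 (v = 2*338877 = 677754)
v + ((100475/(-56888) - 158202) - 86466) = 677754 + ((100475/(-56888) - 158202) - 86466) = 677754 + ((100475*(-1/56888) - 158202) - 86466) = 677754 + ((-100475/56888 - 158202) - 86466) = 677754 + (-8999895851/56888 - 86466) = 677754 - 13918773659/56888 = 24637295893/56888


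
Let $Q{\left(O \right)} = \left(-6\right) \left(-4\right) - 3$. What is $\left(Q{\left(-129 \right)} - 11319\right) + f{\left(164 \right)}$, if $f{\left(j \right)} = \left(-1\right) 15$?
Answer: $-11313$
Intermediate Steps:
$f{\left(j \right)} = -15$
$Q{\left(O \right)} = 21$ ($Q{\left(O \right)} = 24 - 3 = 21$)
$\left(Q{\left(-129 \right)} - 11319\right) + f{\left(164 \right)} = \left(21 - 11319\right) - 15 = -11298 - 15 = -11313$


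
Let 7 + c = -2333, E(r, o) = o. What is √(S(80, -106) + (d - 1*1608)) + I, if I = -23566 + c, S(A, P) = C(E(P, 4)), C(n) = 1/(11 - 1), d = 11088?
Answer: -25906 + √948010/10 ≈ -25809.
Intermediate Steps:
c = -2340 (c = -7 - 2333 = -2340)
C(n) = ⅒ (C(n) = 1/10 = ⅒)
S(A, P) = ⅒
I = -25906 (I = -23566 - 2340 = -25906)
√(S(80, -106) + (d - 1*1608)) + I = √(⅒ + (11088 - 1*1608)) - 25906 = √(⅒ + (11088 - 1608)) - 25906 = √(⅒ + 9480) - 25906 = √(94801/10) - 25906 = √948010/10 - 25906 = -25906 + √948010/10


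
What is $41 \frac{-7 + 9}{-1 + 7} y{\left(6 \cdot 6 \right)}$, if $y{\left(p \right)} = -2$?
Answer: $- \frac{82}{3} \approx -27.333$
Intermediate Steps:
$41 \frac{-7 + 9}{-1 + 7} y{\left(6 \cdot 6 \right)} = 41 \frac{-7 + 9}{-1 + 7} \left(-2\right) = 41 \cdot \frac{2}{6} \left(-2\right) = 41 \cdot 2 \cdot \frac{1}{6} \left(-2\right) = 41 \cdot \frac{1}{3} \left(-2\right) = \frac{41}{3} \left(-2\right) = - \frac{82}{3}$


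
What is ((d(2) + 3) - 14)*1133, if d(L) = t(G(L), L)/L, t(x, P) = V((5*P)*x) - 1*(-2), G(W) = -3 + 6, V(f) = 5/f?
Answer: -134827/12 ≈ -11236.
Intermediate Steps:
G(W) = 3
t(x, P) = 2 + 1/(P*x) (t(x, P) = 5/(((5*P)*x)) - 1*(-2) = 5/((5*P*x)) + 2 = 5*(1/(5*P*x)) + 2 = 1/(P*x) + 2 = 2 + 1/(P*x))
d(L) = (2 + 1/(3*L))/L (d(L) = (2 + 1/(L*3))/L = (2 + (⅓)/L)/L = (2 + 1/(3*L))/L)
((d(2) + 3) - 14)*1133 = (((⅓)*(1 + 6*2)/2² + 3) - 14)*1133 = (((⅓)*(¼)*(1 + 12) + 3) - 14)*1133 = (((⅓)*(¼)*13 + 3) - 14)*1133 = ((13/12 + 3) - 14)*1133 = (49/12 - 14)*1133 = -119/12*1133 = -134827/12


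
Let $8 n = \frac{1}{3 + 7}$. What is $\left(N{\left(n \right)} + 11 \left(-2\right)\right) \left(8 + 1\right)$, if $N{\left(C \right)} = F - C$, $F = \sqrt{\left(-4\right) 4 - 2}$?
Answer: $- \frac{15849}{80} + 27 i \sqrt{2} \approx -198.11 + 38.184 i$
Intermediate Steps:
$F = 3 i \sqrt{2}$ ($F = \sqrt{-16 - 2} = \sqrt{-18} = 3 i \sqrt{2} \approx 4.2426 i$)
$n = \frac{1}{80}$ ($n = \frac{1}{8 \left(3 + 7\right)} = \frac{1}{8 \cdot 10} = \frac{1}{8} \cdot \frac{1}{10} = \frac{1}{80} \approx 0.0125$)
$N{\left(C \right)} = - C + 3 i \sqrt{2}$ ($N{\left(C \right)} = 3 i \sqrt{2} - C = - C + 3 i \sqrt{2}$)
$\left(N{\left(n \right)} + 11 \left(-2\right)\right) \left(8 + 1\right) = \left(\left(\left(-1\right) \frac{1}{80} + 3 i \sqrt{2}\right) + 11 \left(-2\right)\right) \left(8 + 1\right) = \left(\left(- \frac{1}{80} + 3 i \sqrt{2}\right) - 22\right) 9 = \left(- \frac{1761}{80} + 3 i \sqrt{2}\right) 9 = - \frac{15849}{80} + 27 i \sqrt{2}$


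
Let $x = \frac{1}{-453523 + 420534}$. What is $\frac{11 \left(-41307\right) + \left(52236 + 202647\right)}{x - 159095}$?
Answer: $\frac{365617087}{291576942} \approx 1.2539$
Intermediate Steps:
$x = - \frac{1}{32989}$ ($x = \frac{1}{-32989} = - \frac{1}{32989} \approx -3.0313 \cdot 10^{-5}$)
$\frac{11 \left(-41307\right) + \left(52236 + 202647\right)}{x - 159095} = \frac{11 \left(-41307\right) + \left(52236 + 202647\right)}{- \frac{1}{32989} - 159095} = \frac{-454377 + 254883}{- \frac{5248384956}{32989}} = \left(-199494\right) \left(- \frac{32989}{5248384956}\right) = \frac{365617087}{291576942}$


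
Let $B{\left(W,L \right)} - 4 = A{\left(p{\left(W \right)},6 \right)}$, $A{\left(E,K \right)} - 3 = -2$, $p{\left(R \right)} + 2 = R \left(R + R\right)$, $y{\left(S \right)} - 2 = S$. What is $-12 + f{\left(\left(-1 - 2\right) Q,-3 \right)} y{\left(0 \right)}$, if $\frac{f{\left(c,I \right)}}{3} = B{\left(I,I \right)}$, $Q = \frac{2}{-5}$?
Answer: $18$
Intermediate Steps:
$Q = - \frac{2}{5}$ ($Q = 2 \left(- \frac{1}{5}\right) = - \frac{2}{5} \approx -0.4$)
$y{\left(S \right)} = 2 + S$
$p{\left(R \right)} = -2 + 2 R^{2}$ ($p{\left(R \right)} = -2 + R \left(R + R\right) = -2 + R 2 R = -2 + 2 R^{2}$)
$A{\left(E,K \right)} = 1$ ($A{\left(E,K \right)} = 3 - 2 = 1$)
$B{\left(W,L \right)} = 5$ ($B{\left(W,L \right)} = 4 + 1 = 5$)
$f{\left(c,I \right)} = 15$ ($f{\left(c,I \right)} = 3 \cdot 5 = 15$)
$-12 + f{\left(\left(-1 - 2\right) Q,-3 \right)} y{\left(0 \right)} = -12 + 15 \left(2 + 0\right) = -12 + 15 \cdot 2 = -12 + 30 = 18$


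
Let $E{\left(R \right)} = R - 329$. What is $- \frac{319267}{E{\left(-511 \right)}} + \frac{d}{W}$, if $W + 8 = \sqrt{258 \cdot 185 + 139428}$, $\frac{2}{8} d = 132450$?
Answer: $\frac{31646598049}{78579480} + \frac{264900 \sqrt{187158}}{93547} \approx 1627.8$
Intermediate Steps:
$d = 529800$ ($d = 4 \cdot 132450 = 529800$)
$W = -8 + \sqrt{187158}$ ($W = -8 + \sqrt{258 \cdot 185 + 139428} = -8 + \sqrt{47730 + 139428} = -8 + \sqrt{187158} \approx 424.62$)
$E{\left(R \right)} = -329 + R$
$- \frac{319267}{E{\left(-511 \right)}} + \frac{d}{W} = - \frac{319267}{-329 - 511} + \frac{529800}{-8 + \sqrt{187158}} = - \frac{319267}{-840} + \frac{529800}{-8 + \sqrt{187158}} = \left(-319267\right) \left(- \frac{1}{840}\right) + \frac{529800}{-8 + \sqrt{187158}} = \frac{319267}{840} + \frac{529800}{-8 + \sqrt{187158}}$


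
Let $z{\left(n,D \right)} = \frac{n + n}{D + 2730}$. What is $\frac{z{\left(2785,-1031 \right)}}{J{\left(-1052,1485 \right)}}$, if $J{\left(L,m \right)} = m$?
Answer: $\frac{1114}{504603} \approx 0.0022077$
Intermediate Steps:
$z{\left(n,D \right)} = \frac{2 n}{2730 + D}$
$\frac{z{\left(2785,-1031 \right)}}{J{\left(-1052,1485 \right)}} = \frac{2 \cdot 2785 \frac{1}{2730 - 1031}}{1485} = 2 \cdot 2785 \cdot \frac{1}{1699} \cdot \frac{1}{1485} = \frac{5570}{1699} \cdot \frac{1}{1485} = \frac{1114}{504603}$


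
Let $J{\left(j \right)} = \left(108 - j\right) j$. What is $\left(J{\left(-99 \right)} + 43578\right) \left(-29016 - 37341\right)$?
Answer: $-1531851345$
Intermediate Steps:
$J{\left(j \right)} = j \left(108 - j\right)$
$\left(J{\left(-99 \right)} + 43578\right) \left(-29016 - 37341\right) = \left(- 99 \left(108 - -99\right) + 43578\right) \left(-29016 - 37341\right) = \left(- 99 \left(108 + 99\right) + 43578\right) \left(-66357\right) = \left(\left(-99\right) 207 + 43578\right) \left(-66357\right) = \left(-20493 + 43578\right) \left(-66357\right) = 23085 \left(-66357\right) = -1531851345$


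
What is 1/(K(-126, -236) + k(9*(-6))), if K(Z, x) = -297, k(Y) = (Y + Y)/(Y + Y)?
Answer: -1/296 ≈ -0.0033784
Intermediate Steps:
k(Y) = 1 (k(Y) = (2*Y)/((2*Y)) = (2*Y)*(1/(2*Y)) = 1)
1/(K(-126, -236) + k(9*(-6))) = 1/(-297 + 1) = 1/(-296) = -1/296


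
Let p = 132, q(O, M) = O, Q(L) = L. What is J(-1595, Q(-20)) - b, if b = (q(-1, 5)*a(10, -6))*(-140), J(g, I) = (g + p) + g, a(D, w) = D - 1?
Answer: -4318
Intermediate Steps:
a(D, w) = -1 + D
J(g, I) = 132 + 2*g (J(g, I) = (g + 132) + g = (132 + g) + g = 132 + 2*g)
b = 1260 (b = -(-1 + 10)*(-140) = -1*9*(-140) = -9*(-140) = 1260)
J(-1595, Q(-20)) - b = (132 + 2*(-1595)) - 1*1260 = (132 - 3190) - 1260 = -3058 - 1260 = -4318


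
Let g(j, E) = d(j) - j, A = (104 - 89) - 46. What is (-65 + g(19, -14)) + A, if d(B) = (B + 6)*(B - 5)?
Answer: 235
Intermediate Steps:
d(B) = (-5 + B)*(6 + B) (d(B) = (6 + B)*(-5 + B) = (-5 + B)*(6 + B))
A = -31 (A = 15 - 46 = -31)
g(j, E) = -30 + j² (g(j, E) = (-30 + j + j²) - j = -30 + j²)
(-65 + g(19, -14)) + A = (-65 + (-30 + 19²)) - 31 = (-65 + (-30 + 361)) - 31 = (-65 + 331) - 31 = 266 - 31 = 235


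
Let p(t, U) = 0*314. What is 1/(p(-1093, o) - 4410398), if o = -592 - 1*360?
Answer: -1/4410398 ≈ -2.2674e-7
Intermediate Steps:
o = -952 (o = -592 - 360 = -952)
p(t, U) = 0
1/(p(-1093, o) - 4410398) = 1/(0 - 4410398) = 1/(-4410398) = -1/4410398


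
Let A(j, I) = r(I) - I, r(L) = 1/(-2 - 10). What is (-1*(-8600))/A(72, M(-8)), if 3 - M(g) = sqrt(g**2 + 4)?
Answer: 3818400/8423 + 2476800*sqrt(17)/8423 ≈ 1665.7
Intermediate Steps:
r(L) = -1/12 (r(L) = 1/(-12) = -1/12)
M(g) = 3 - sqrt(4 + g**2) (M(g) = 3 - sqrt(g**2 + 4) = 3 - sqrt(4 + g**2))
A(j, I) = -1/12 - I
(-1*(-8600))/A(72, M(-8)) = (-1*(-8600))/(-1/12 - (3 - sqrt(4 + (-8)**2))) = 8600/(-1/12 - (3 - sqrt(4 + 64))) = 8600/(-1/12 - (3 - sqrt(68))) = 8600/(-1/12 - (3 - 2*sqrt(17))) = 8600/(-1/12 + (-3 + 2*sqrt(17))) = 8600/(-37/12 + 2*sqrt(17))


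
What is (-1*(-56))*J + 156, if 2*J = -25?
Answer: -544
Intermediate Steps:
J = -25/2 (J = (½)*(-25) = -25/2 ≈ -12.500)
(-1*(-56))*J + 156 = -1*(-56)*(-25/2) + 156 = 56*(-25/2) + 156 = -700 + 156 = -544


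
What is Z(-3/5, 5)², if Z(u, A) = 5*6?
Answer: 900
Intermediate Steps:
Z(u, A) = 30
Z(-3/5, 5)² = 30² = 900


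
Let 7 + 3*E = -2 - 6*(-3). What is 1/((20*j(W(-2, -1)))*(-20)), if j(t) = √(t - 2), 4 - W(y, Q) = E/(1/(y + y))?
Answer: -√14/5600 ≈ -0.00066815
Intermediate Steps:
E = 3 (E = -7/3 + (-2 - 6*(-3))/3 = -7/3 + (-2 - 1*(-18))/3 = -7/3 + (-2 + 18)/3 = -7/3 + (⅓)*16 = -7/3 + 16/3 = 3)
W(y, Q) = 4 - 6*y (W(y, Q) = 4 - 3/(1/(y + y)) = 4 - 3/(1/(2*y)) = 4 - 3*2*y = 4 - 6*y)
j(t) = √(-2 + t)
1/((20*j(W(-2, -1)))*(-20)) = 1/((20*√(-2 + (4 - 6*(-2))))*(-20)) = 1/((20*√(-2 + (4 + 12)))*(-20)) = 1/((20*√(-2 + 16))*(-20)) = 1/((20*√14)*(-20)) = 1/(-400*√14) = -√14/5600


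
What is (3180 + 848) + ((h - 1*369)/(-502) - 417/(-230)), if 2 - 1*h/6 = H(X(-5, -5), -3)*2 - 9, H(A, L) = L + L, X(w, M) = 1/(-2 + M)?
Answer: 116333836/28865 ≈ 4030.3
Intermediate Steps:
H(A, L) = 2*L
h = 138 (h = 12 - 6*((2*(-3))*2 - 9) = 12 - 6*(-6*2 - 9) = 12 - 6*(-12 - 9) = 12 - 6*(-21) = 12 + 126 = 138)
(3180 + 848) + ((h - 1*369)/(-502) - 417/(-230)) = (3180 + 848) + ((138 - 1*369)/(-502) - 417/(-230)) = 4028 + ((138 - 369)*(-1/502) - 417*(-1/230)) = 4028 + (-231*(-1/502) + 417/230) = 4028 + (231/502 + 417/230) = 4028 + 65616/28865 = 116333836/28865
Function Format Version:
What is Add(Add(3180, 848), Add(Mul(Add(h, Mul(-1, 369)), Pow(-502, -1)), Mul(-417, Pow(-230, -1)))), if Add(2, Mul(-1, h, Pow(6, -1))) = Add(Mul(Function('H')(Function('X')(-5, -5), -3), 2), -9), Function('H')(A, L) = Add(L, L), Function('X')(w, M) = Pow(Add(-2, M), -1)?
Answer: Rational(116333836, 28865) ≈ 4030.3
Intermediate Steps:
Function('H')(A, L) = Mul(2, L)
h = 138 (h = Add(12, Mul(-6, Add(Mul(Mul(2, -3), 2), -9))) = Add(12, Mul(-6, Add(Mul(-6, 2), -9))) = Add(12, Mul(-6, Add(-12, -9))) = Add(12, Mul(-6, -21)) = Add(12, 126) = 138)
Add(Add(3180, 848), Add(Mul(Add(h, Mul(-1, 369)), Pow(-502, -1)), Mul(-417, Pow(-230, -1)))) = Add(Add(3180, 848), Add(Mul(Add(138, Mul(-1, 369)), Pow(-502, -1)), Mul(-417, Pow(-230, -1)))) = Add(4028, Add(Mul(Add(138, -369), Rational(-1, 502)), Mul(-417, Rational(-1, 230)))) = Add(4028, Add(Mul(-231, Rational(-1, 502)), Rational(417, 230))) = Add(4028, Add(Rational(231, 502), Rational(417, 230))) = Add(4028, Rational(65616, 28865)) = Rational(116333836, 28865)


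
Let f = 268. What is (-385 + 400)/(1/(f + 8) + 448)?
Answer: 4140/123649 ≈ 0.033482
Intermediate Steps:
(-385 + 400)/(1/(f + 8) + 448) = (-385 + 400)/(1/(268 + 8) + 448) = 15/(1/276 + 448) = 15/(123649/276) = 15*(276/123649) = 4140/123649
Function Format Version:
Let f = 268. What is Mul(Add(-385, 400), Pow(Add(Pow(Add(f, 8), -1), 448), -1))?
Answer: Rational(4140, 123649) ≈ 0.033482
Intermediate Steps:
Mul(Add(-385, 400), Pow(Add(Pow(Add(f, 8), -1), 448), -1)) = Mul(Add(-385, 400), Pow(Add(Pow(Add(268, 8), -1), 448), -1)) = Mul(15, Pow(Add(Pow(276, -1), 448), -1)) = Mul(15, Pow(Add(Rational(1, 276), 448), -1)) = Mul(15, Pow(Rational(123649, 276), -1)) = Mul(15, Rational(276, 123649)) = Rational(4140, 123649)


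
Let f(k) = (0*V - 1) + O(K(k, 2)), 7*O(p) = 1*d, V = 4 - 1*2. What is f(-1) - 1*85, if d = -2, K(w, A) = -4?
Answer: -604/7 ≈ -86.286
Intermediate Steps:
V = 2 (V = 4 - 2 = 2)
O(p) = -2/7 (O(p) = (1*(-2))/7 = (⅐)*(-2) = -2/7)
f(k) = -9/7 (f(k) = (0*2 - 1) - 2/7 = (0 - 1) - 2/7 = -1 - 2/7 = -9/7)
f(-1) - 1*85 = -9/7 - 1*85 = -9/7 - 85 = -604/7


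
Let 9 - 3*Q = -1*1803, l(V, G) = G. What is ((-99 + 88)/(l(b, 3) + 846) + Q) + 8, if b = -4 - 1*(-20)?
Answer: 519577/849 ≈ 611.99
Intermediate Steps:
b = 16 (b = -4 + 20 = 16)
Q = 604 (Q = 3 - (-1)*1803/3 = 3 - ⅓*(-1803) = 3 + 601 = 604)
((-99 + 88)/(l(b, 3) + 846) + Q) + 8 = ((-99 + 88)/(3 + 846) + 604) + 8 = (-11/849 + 604) + 8 = 512785/849 + 8 = 519577/849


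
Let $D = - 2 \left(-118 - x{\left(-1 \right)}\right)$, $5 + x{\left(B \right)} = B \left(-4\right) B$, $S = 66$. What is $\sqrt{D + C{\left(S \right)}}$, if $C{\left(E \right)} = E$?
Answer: $2 \sqrt{71} \approx 16.852$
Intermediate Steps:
$x{\left(B \right)} = -5 - 4 B^{2}$ ($x{\left(B \right)} = -5 + B \left(-4\right) B = -5 + - 4 B B = -5 - 4 B^{2}$)
$D = 218$ ($D = - 2 \left(-118 - \left(-5 - 4 \left(-1\right)^{2}\right)\right) = - 2 \left(-118 - \left(-5 - 4\right)\right) = - 2 \left(-118 - -9\right) = - 2 \left(-118 + 9\right) = \left(-2\right) \left(-109\right) = 218$)
$\sqrt{D + C{\left(S \right)}} = \sqrt{218 + 66} = \sqrt{284} = 2 \sqrt{71}$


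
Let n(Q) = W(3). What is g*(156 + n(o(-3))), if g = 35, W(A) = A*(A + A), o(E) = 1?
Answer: 6090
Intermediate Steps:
W(A) = 2*A² (W(A) = A*(2*A) = 2*A²)
n(Q) = 18 (n(Q) = 2*3² = 2*9 = 18)
g*(156 + n(o(-3))) = 35*(156 + 18) = 35*174 = 6090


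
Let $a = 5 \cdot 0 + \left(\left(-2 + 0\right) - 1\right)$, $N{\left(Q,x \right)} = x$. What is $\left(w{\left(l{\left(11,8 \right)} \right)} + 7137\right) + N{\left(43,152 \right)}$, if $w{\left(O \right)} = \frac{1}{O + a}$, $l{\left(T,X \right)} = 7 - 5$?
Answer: $7288$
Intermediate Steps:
$l{\left(T,X \right)} = 2$
$a = -3$ ($a = 0 - 3 = -3$)
$w{\left(O \right)} = \frac{1}{-3 + O}$ ($w{\left(O \right)} = \frac{1}{O - 3} = \frac{1}{-3 + O}$)
$\left(w{\left(l{\left(11,8 \right)} \right)} + 7137\right) + N{\left(43,152 \right)} = \left(\frac{1}{-3 + 2} + 7137\right) + 152 = \left(\frac{1}{-1} + 7137\right) + 152 = \left(-1 + 7137\right) + 152 = 7136 + 152 = 7288$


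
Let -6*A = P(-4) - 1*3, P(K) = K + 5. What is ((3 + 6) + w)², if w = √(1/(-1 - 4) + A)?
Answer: (135 + √30)²/225 ≈ 87.706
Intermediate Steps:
P(K) = 5 + K
A = ⅓ (A = -((5 - 4) - 1*3)/6 = -(1 - 3)/6 = -⅙*(-2) = ⅓ ≈ 0.33333)
w = √30/15 (w = √(1/(-1 - 4) + ⅓) = √(1/(-5) + ⅓) = √(-⅕ + ⅓) = √(2/15) = √30/15 ≈ 0.36515)
((3 + 6) + w)² = ((3 + 6) + √30/15)² = (9 + √30/15)²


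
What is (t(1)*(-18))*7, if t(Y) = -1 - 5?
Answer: 756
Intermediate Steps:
t(Y) = -6
(t(1)*(-18))*7 = -6*(-18)*7 = 108*7 = 756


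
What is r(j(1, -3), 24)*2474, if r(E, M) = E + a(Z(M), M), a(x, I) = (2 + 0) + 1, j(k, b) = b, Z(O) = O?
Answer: 0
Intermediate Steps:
a(x, I) = 3 (a(x, I) = 2 + 1 = 3)
r(E, M) = 3 + E (r(E, M) = E + 3 = 3 + E)
r(j(1, -3), 24)*2474 = (3 - 3)*2474 = 0*2474 = 0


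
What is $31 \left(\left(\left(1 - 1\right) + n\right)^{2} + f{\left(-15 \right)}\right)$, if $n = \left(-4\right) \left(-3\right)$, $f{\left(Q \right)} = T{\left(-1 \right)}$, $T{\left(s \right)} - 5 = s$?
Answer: $4588$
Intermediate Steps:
$T{\left(s \right)} = 5 + s$
$f{\left(Q \right)} = 4$ ($f{\left(Q \right)} = 5 - 1 = 4$)
$n = 12$
$31 \left(\left(\left(1 - 1\right) + n\right)^{2} + f{\left(-15 \right)}\right) = 31 \left(\left(\left(1 - 1\right) + 12\right)^{2} + 4\right) = 31 \left(\left(0 + 12\right)^{2} + 4\right) = 31 \left(12^{2} + 4\right) = 31 \left(144 + 4\right) = 31 \cdot 148 = 4588$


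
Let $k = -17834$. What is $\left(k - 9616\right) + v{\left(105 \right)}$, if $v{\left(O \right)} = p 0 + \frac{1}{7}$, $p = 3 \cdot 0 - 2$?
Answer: $- \frac{192149}{7} \approx -27450.0$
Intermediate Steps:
$p = -2$ ($p = 0 - 2 = -2$)
$v{\left(O \right)} = \frac{1}{7}$ ($v{\left(O \right)} = \left(-2\right) 0 + \frac{1}{7} = 0 + \frac{1}{7} = \frac{1}{7}$)
$\left(k - 9616\right) + v{\left(105 \right)} = \left(-17834 - 9616\right) + \frac{1}{7} = -27450 + \frac{1}{7} = - \frac{192149}{7}$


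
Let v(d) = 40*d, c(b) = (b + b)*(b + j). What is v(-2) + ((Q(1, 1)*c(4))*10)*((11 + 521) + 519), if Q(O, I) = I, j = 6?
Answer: 840720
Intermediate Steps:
c(b) = 2*b*(6 + b) (c(b) = (b + b)*(b + 6) = (2*b)*(6 + b) = 2*b*(6 + b))
v(-2) + ((Q(1, 1)*c(4))*10)*((11 + 521) + 519) = 40*(-2) + ((1*(2*4*(6 + 4)))*10)*((11 + 521) + 519) = -80 + ((1*(2*4*10))*10)*(532 + 519) = -80 + ((1*80)*10)*1051 = -80 + (80*10)*1051 = -80 + 800*1051 = -80 + 840800 = 840720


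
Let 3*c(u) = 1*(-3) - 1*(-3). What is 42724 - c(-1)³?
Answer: 42724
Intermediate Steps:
c(u) = 0 (c(u) = (1*(-3) - 1*(-3))/3 = (-3 + 3)/3 = (⅓)*0 = 0)
42724 - c(-1)³ = 42724 - 1*0³ = 42724 - 1*0 = 42724 + 0 = 42724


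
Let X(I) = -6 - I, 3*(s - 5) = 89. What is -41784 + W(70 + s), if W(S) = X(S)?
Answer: -125684/3 ≈ -41895.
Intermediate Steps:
s = 104/3 (s = 5 + (⅓)*89 = 5 + 89/3 = 104/3 ≈ 34.667)
W(S) = -6 - S
-41784 + W(70 + s) = -41784 + (-6 - (70 + 104/3)) = -41784 + (-6 - 1*314/3) = -41784 + (-6 - 314/3) = -41784 - 332/3 = -125684/3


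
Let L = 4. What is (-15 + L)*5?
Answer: -55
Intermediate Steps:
(-15 + L)*5 = (-15 + 4)*5 = -11*5 = -55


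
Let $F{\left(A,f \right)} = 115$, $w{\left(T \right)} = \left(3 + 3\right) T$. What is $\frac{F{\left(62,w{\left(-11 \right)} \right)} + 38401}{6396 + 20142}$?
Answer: $\frac{19258}{13269} \approx 1.4514$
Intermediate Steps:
$w{\left(T \right)} = 6 T$
$\frac{F{\left(62,w{\left(-11 \right)} \right)} + 38401}{6396 + 20142} = \frac{115 + 38401}{6396 + 20142} = \frac{38516}{26538} = 38516 \cdot \frac{1}{26538} = \frac{19258}{13269}$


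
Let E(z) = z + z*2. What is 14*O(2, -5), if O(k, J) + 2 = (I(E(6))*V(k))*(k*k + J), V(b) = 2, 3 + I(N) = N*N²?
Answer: -163240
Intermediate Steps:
E(z) = 3*z (E(z) = z + 2*z = 3*z)
I(N) = -3 + N³ (I(N) = -3 + N*N² = -3 + N³)
O(k, J) = -2 + 11658*J + 11658*k² (O(k, J) = -2 + ((-3 + (3*6)³)*2)*(k*k + J) = -2 + ((-3 + 18³)*2)*(k² + J) = -2 + ((-3 + 5832)*2)*(J + k²) = -2 + (5829*2)*(J + k²) = -2 + 11658*(J + k²) = -2 + (11658*J + 11658*k²) = -2 + 11658*J + 11658*k²)
14*O(2, -5) = 14*(-2 + 11658*(-5) + 11658*2²) = 14*(-2 - 58290 + 11658*4) = 14*(-2 - 58290 + 46632) = 14*(-11660) = -163240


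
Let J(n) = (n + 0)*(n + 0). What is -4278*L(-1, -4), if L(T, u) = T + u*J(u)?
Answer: 278070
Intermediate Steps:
J(n) = n**2 (J(n) = n*n = n**2)
L(T, u) = T + u**3 (L(T, u) = T + u*u**2 = T + u**3)
-4278*L(-1, -4) = -4278*(-1 + (-4)**3) = -4278*(-1 - 64) = -4278*(-65) = 278070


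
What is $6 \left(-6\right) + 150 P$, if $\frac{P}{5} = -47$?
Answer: $-35286$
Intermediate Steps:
$P = -235$ ($P = 5 \left(-47\right) = -235$)
$6 \left(-6\right) + 150 P = 6 \left(-6\right) + 150 \left(-235\right) = -36 - 35250 = -35286$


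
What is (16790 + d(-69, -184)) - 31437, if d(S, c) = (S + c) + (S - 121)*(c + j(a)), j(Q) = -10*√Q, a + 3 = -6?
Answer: 20060 + 5700*I ≈ 20060.0 + 5700.0*I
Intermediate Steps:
a = -9 (a = -3 - 6 = -9)
d(S, c) = S + c + (-121 + S)*(c - 30*I) (d(S, c) = (S + c) + (S - 121)*(c - 30*I) = (S + c) + (-121 + S)*(c - 30*I) = S + c + (-121 + S)*(c - 30*I))
(16790 + d(-69, -184)) - 31437 = (16790 + (-69 - 120*(-184) + 3630*I - 69*(-184) - 30*I*(-69))) - 31437 = (16790 + (-69 + 22080 + 3630*I + 12696 + 2070*I)) - 31437 = (16790 + (34707 + 5700*I)) - 31437 = (51497 + 5700*I) - 31437 = 20060 + 5700*I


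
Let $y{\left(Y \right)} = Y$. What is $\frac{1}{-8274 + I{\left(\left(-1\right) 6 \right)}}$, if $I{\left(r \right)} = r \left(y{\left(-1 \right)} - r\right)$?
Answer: $- \frac{1}{8304} \approx -0.00012042$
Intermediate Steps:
$I{\left(r \right)} = r \left(-1 - r\right)$
$\frac{1}{-8274 + I{\left(\left(-1\right) 6 \right)}} = \frac{1}{-8274 - \left(-1\right) 6 \left(1 - 6\right)} = \frac{1}{-8274 - - 6 \left(1 - 6\right)} = \frac{1}{-8274 - \left(-6\right) \left(-5\right)} = \frac{1}{-8274 - 30} = \frac{1}{-8304} = - \frac{1}{8304}$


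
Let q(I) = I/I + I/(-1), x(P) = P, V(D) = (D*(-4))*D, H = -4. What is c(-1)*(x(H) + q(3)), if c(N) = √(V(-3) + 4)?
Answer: -24*I*√2 ≈ -33.941*I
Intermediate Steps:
V(D) = -4*D² (V(D) = (-4*D)*D = -4*D²)
c(N) = 4*I*√2 (c(N) = √(-4*(-3)² + 4) = √(-4*9 + 4) = √(-36 + 4) = √(-32) = 4*I*√2)
q(I) = 1 - I (q(I) = 1 + I*(-1) = 1 - I)
c(-1)*(x(H) + q(3)) = (4*I*√2)*(-4 + (1 - 1*3)) = (4*I*√2)*(-4 + (1 - 3)) = (4*I*√2)*(-4 - 2) = (4*I*√2)*(-6) = -24*I*√2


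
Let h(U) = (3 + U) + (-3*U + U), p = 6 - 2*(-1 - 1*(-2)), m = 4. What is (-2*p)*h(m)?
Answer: 8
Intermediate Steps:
p = 4 (p = 6 - 2*(-1 + 2) = 6 - 2*1 = 6 - 2 = 4)
h(U) = 3 - U (h(U) = (3 + U) - 2*U = 3 - U)
(-2*p)*h(m) = (-2*4)*(3 - 1*4) = -8*(3 - 4) = -8*(-1) = 8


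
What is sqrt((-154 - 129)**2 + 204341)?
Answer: sqrt(284430) ≈ 533.32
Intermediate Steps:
sqrt((-154 - 129)**2 + 204341) = sqrt((-283)**2 + 204341) = sqrt(80089 + 204341) = sqrt(284430)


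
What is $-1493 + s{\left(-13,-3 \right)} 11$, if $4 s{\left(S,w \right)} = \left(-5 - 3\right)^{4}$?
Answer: $9771$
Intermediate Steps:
$s{\left(S,w \right)} = 1024$ ($s{\left(S,w \right)} = \frac{\left(-5 - 3\right)^{4}}{4} = \frac{\left(-8\right)^{4}}{4} = \frac{1}{4} \cdot 4096 = 1024$)
$-1493 + s{\left(-13,-3 \right)} 11 = -1493 + 1024 \cdot 11 = -1493 + 11264 = 9771$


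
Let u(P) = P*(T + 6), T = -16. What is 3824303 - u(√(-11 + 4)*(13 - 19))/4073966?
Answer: 3824303 - 30*I*√7/2036983 ≈ 3.8243e+6 - 3.8966e-5*I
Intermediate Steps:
u(P) = -10*P (u(P) = P*(-16 + 6) = P*(-10) = -10*P)
3824303 - u(√(-11 + 4)*(13 - 19))/4073966 = 3824303 - (-10*√(-11 + 4)*(13 - 19))/4073966 = 3824303 - (-10*√(-7)*(-6))/4073966 = 3824303 - (-10*I*√7*(-6))/4073966 = 3824303 - (-(-60)*I*√7)/4073966 = 3824303 - 60*I*√7/4073966 = 3824303 - 30*I*√7/2036983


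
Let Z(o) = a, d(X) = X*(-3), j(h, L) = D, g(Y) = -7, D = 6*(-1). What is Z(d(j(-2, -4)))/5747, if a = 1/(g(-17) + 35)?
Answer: 1/160916 ≈ 6.2144e-6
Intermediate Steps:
D = -6
j(h, L) = -6
a = 1/28 (a = 1/(-7 + 35) = 1/28 ≈ 0.035714)
d(X) = -3*X
Z(o) = 1/28
Z(d(j(-2, -4)))/5747 = (1/28)/5747 = (1/28)*(1/5747) = 1/160916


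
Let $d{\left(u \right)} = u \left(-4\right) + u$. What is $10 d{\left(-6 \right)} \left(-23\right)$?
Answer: $-4140$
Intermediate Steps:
$d{\left(u \right)} = - 3 u$ ($d{\left(u \right)} = - 4 u + u = - 3 u$)
$10 d{\left(-6 \right)} \left(-23\right) = 10 \left(\left(-3\right) \left(-6\right)\right) \left(-23\right) = 10 \cdot 18 \left(-23\right) = 180 \left(-23\right) = -4140$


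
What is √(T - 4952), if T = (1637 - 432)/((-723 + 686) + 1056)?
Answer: I*√5140735777/1019 ≈ 70.362*I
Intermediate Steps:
T = 1205/1019 (T = 1205/(-37 + 1056) = 1205/1019 ≈ 1.1825)
√(T - 4952) = √(1205/1019 - 4952) = √(-5044883/1019) = I*√5140735777/1019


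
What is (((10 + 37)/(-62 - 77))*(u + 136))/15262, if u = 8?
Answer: -3384/1060709 ≈ -0.0031903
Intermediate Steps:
(((10 + 37)/(-62 - 77))*(u + 136))/15262 = (((10 + 37)/(-62 - 77))*(8 + 136))/15262 = ((47/(-139))*144)*(1/15262) = ((47*(-1/139))*144)*(1/15262) = -47/139*144*(1/15262) = -6768/139*1/15262 = -3384/1060709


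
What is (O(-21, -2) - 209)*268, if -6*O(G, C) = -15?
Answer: -55342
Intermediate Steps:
O(G, C) = 5/2 (O(G, C) = -⅙*(-15) = 5/2)
(O(-21, -2) - 209)*268 = (5/2 - 209)*268 = -413/2*268 = -55342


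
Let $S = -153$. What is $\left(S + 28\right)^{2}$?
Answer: $15625$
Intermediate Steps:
$\left(S + 28\right)^{2} = \left(-153 + 28\right)^{2} = \left(-125\right)^{2} = 15625$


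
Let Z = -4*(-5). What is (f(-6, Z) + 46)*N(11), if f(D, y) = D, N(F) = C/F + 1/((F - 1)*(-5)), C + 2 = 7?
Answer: 956/55 ≈ 17.382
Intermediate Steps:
C = 5 (C = -2 + 7 = 5)
Z = 20
N(F) = 5/F - 1/(5*(-1 + F)) (N(F) = 5/F + 1/((F - 1)*(-5)) = 5/F - ⅕/(-1 + F) = 5/F - 1/(5*(-1 + F)))
(f(-6, Z) + 46)*N(11) = (-6 + 46)*((⅕)*(-25 + 24*11)/(11*(-1 + 11))) = 40*((⅕)*(1/11)*(-25 + 264)/10) = 40*((⅕)*(1/11)*(⅒)*239) = 40*(239/550) = 956/55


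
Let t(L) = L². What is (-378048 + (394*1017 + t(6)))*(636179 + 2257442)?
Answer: 65644686006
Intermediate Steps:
(-378048 + (394*1017 + t(6)))*(636179 + 2257442) = (-378048 + (394*1017 + 6²))*(636179 + 2257442) = (-378048 + (400698 + 36))*2893621 = (-378048 + 400734)*2893621 = 22686*2893621 = 65644686006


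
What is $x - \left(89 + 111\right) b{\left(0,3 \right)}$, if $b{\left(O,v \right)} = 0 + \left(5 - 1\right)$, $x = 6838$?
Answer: $6038$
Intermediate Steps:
$b{\left(O,v \right)} = 4$ ($b{\left(O,v \right)} = 0 + 4 = 4$)
$x - \left(89 + 111\right) b{\left(0,3 \right)} = 6838 - \left(89 + 111\right) 4 = 6838 - 200 \cdot 4 = 6838 - 800 = 6038$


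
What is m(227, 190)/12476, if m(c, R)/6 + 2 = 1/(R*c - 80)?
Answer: -86099/89515300 ≈ -0.00096184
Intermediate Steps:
m(c, R) = -12 + 6/(-80 + R*c) (m(c, R) = -12 + 6/(R*c - 80) = -12 + 6/(-80 + R*c))
m(227, 190)/12476 = (6*(161 - 2*190*227)/(-80 + 190*227))/12476 = (6*(161 - 86260)/(-80 + 43130))*(1/12476) = (6*(-86099)/43050)*(1/12476) = (6*(1/43050)*(-86099))*(1/12476) = -86099/7175*1/12476 = -86099/89515300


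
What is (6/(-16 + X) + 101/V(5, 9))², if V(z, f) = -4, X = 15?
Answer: 15625/16 ≈ 976.56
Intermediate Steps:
(6/(-16 + X) + 101/V(5, 9))² = (6/(-16 + 15) + 101/(-4))² = (6/(-1) + 101*(-¼))² = (-1*6 - 101/4)² = (-6 - 101/4)² = (-125/4)² = 15625/16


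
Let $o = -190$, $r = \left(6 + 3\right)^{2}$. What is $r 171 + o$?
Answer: $13661$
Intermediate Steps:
$r = 81$ ($r = 9^{2} = 81$)
$r 171 + o = 81 \cdot 171 - 190 = 13851 - 190 = 13661$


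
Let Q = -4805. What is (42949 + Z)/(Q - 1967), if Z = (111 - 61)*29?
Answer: -44399/6772 ≈ -6.5563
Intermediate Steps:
Z = 1450 (Z = 50*29 = 1450)
(42949 + Z)/(Q - 1967) = (42949 + 1450)/(-4805 - 1967) = 44399/(-6772) = 44399*(-1/6772) = -44399/6772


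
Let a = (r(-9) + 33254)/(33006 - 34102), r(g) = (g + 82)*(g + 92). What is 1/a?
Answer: -1096/39313 ≈ -0.027879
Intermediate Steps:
r(g) = (82 + g)*(92 + g)
a = -39313/1096 (a = ((7544 + (-9)² + 174*(-9)) + 33254)/(33006 - 34102) = ((7544 + 81 - 1566) + 33254)/(-1096) = (6059 + 33254)*(-1/1096) = 39313*(-1/1096) = -39313/1096 ≈ -35.870)
1/a = 1/(-39313/1096) = -1096/39313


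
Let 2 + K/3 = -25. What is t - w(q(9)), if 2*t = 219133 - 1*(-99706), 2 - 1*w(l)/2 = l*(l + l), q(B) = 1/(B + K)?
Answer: 206602489/1296 ≈ 1.5942e+5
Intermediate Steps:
K = -81 (K = -6 + 3*(-25) = -6 - 75 = -81)
q(B) = 1/(-81 + B) (q(B) = 1/(B - 81) = 1/(-81 + B))
w(l) = 4 - 4*l² (w(l) = 4 - 2*l*(l + l) = 4 - 2*l*2*l = 4 - 4*l²)
t = 318839/2 (t = (219133 - 1*(-99706))/2 = (219133 + 99706)/2 = (½)*318839 = 318839/2 ≈ 1.5942e+5)
t - w(q(9)) = 318839/2 - (4 - 4/(-81 + 9)²) = 318839/2 - (4 - 4*(1/(-72))²) = 318839/2 - (4 - 4*(-1/72)²) = 318839/2 - (4 - 4*1/5184) = 318839/2 - (4 - 1/1296) = 318839/2 - 1*5183/1296 = 318839/2 - 5183/1296 = 206602489/1296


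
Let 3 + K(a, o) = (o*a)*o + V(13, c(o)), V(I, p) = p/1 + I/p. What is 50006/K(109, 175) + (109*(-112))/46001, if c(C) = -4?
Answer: -153805515448/614226466459 ≈ -0.25041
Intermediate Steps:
V(I, p) = p + I/p (V(I, p) = p*1 + I/p = p + I/p)
K(a, o) = -41/4 + a*o² (K(a, o) = -3 + ((o*a)*o + (-4 + 13/(-4))) = -3 + ((a*o)*o + (-4 + 13*(-¼))) = -3 + (a*o² + (-4 - 13/4)) = -3 + (a*o² - 29/4) = -3 + (-29/4 + a*o²) = -41/4 + a*o²)
50006/K(109, 175) + (109*(-112))/46001 = 50006/(-41/4 + 109*175²) + (109*(-112))/46001 = 50006/(-41/4 + 109*30625) - 12208*1/46001 = 50006/(-41/4 + 3338125) - 12208/46001 = 50006/(13352459/4) - 12208/46001 = 50006*(4/13352459) - 12208/46001 = 200024/13352459 - 12208/46001 = -153805515448/614226466459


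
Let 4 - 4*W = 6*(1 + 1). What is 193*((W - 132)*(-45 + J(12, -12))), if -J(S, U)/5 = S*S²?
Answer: 224611470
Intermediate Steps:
J(S, U) = -5*S³ (J(S, U) = -5*S*S² = -5*S³)
W = -2 (W = 1 - 3*(1 + 1)/2 = 1 - 3*2/2 = 1 - ¼*12 = 1 - 3 = -2)
193*((W - 132)*(-45 + J(12, -12))) = 193*((-2 - 132)*(-45 - 5*12³)) = 193*(-134*(-45 - 5*1728)) = 193*(-134*(-45 - 8640)) = 193*(-134*(-8685)) = 193*1163790 = 224611470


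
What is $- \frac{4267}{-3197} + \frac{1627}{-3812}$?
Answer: $\frac{11064285}{12186964} \approx 0.90788$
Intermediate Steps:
$- \frac{4267}{-3197} + \frac{1627}{-3812} = \left(-4267\right) \left(- \frac{1}{3197}\right) + 1627 \left(- \frac{1}{3812}\right) = \frac{4267}{3197} - \frac{1627}{3812} = \frac{11064285}{12186964}$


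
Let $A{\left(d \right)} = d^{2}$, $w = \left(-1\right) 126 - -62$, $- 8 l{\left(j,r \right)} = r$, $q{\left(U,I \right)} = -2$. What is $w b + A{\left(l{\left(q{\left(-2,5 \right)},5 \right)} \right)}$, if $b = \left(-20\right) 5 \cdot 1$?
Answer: $\frac{409625}{64} \approx 6400.4$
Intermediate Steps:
$l{\left(j,r \right)} = - \frac{r}{8}$
$w = -64$ ($w = -126 + 62 = -64$)
$b = -100$ ($b = \left(-100\right) 1 = -100$)
$w b + A{\left(l{\left(q{\left(-2,5 \right)},5 \right)} \right)} = \left(-64\right) \left(-100\right) + \left(\left(- \frac{1}{8}\right) 5\right)^{2} = 6400 + \left(- \frac{5}{8}\right)^{2} = 6400 + \frac{25}{64} = \frac{409625}{64}$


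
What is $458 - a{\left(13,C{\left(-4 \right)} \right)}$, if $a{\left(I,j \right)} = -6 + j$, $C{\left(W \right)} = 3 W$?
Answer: $476$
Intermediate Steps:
$458 - a{\left(13,C{\left(-4 \right)} \right)} = 458 - \left(-6 + 3 \left(-4\right)\right) = 458 - \left(-6 - 12\right) = 458 - -18 = 458 + 18 = 476$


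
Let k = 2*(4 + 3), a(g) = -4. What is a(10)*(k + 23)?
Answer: -148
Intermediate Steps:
k = 14 (k = 2*7 = 14)
a(10)*(k + 23) = -4*(14 + 23) = -4*37 = -148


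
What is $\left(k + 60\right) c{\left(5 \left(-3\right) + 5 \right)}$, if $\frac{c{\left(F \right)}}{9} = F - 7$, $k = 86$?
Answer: $-22338$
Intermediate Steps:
$c{\left(F \right)} = -63 + 9 F$ ($c{\left(F \right)} = 9 \left(F - 7\right) = 9 \left(-7 + F\right) = -63 + 9 F$)
$\left(k + 60\right) c{\left(5 \left(-3\right) + 5 \right)} = \left(86 + 60\right) \left(-63 + 9 \left(5 \left(-3\right) + 5\right)\right) = 146 \left(-63 + 9 \left(-15 + 5\right)\right) = 146 \left(-63 + 9 \left(-10\right)\right) = 146 \left(-63 - 90\right) = 146 \left(-153\right) = -22338$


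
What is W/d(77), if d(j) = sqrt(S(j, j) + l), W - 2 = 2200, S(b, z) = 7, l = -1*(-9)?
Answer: 1101/2 ≈ 550.50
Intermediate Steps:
l = 9
W = 2202 (W = 2 + 2200 = 2202)
d(j) = 4 (d(j) = sqrt(7 + 9) = sqrt(16) = 4)
W/d(77) = 2202/4 = 2202*(1/4) = 1101/2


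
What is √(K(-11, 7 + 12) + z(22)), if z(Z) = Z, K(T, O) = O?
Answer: √41 ≈ 6.4031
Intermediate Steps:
√(K(-11, 7 + 12) + z(22)) = √((7 + 12) + 22) = √(19 + 22) = √41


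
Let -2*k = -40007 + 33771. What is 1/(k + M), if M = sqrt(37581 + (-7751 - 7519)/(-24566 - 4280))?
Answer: 22485457/69838635727 - sqrt(7817819814354)/139677271454 ≈ 0.00030195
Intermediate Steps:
M = sqrt(7817819814354)/14423 (M = sqrt(37581 - 15270/(-28846)) = sqrt(37581 - 15270*(-1/28846)) = sqrt(37581 + 7635/14423) = sqrt(542038398/14423) = sqrt(7817819814354)/14423 ≈ 193.86)
k = 3118 (k = -(-40007 + 33771)/2 = -1/2*(-6236) = 3118)
1/(k + M) = 1/(3118 + sqrt(7817819814354)/14423)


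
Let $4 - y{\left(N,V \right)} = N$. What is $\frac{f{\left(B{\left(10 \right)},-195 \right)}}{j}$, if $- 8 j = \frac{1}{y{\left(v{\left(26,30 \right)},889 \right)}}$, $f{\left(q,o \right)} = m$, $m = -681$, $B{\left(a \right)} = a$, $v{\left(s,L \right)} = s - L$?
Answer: $43584$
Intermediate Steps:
$y{\left(N,V \right)} = 4 - N$
$f{\left(q,o \right)} = -681$
$j = - \frac{1}{64}$ ($j = - \frac{1}{8 \left(4 - \left(26 - 30\right)\right)} = - \frac{1}{8 \left(4 - -4\right)} = - \frac{1}{8 \left(4 + 4\right)} = - \frac{1}{8 \cdot 8} = \left(- \frac{1}{8}\right) \frac{1}{8} = - \frac{1}{64} \approx -0.015625$)
$\frac{f{\left(B{\left(10 \right)},-195 \right)}}{j} = - \frac{681}{- \frac{1}{64}} = \left(-681\right) \left(-64\right) = 43584$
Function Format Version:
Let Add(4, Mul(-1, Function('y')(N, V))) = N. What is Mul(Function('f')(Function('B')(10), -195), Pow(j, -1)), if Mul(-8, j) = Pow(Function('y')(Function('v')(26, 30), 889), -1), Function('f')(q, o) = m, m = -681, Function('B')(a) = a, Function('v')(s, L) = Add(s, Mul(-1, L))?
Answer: 43584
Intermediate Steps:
Function('y')(N, V) = Add(4, Mul(-1, N))
Function('f')(q, o) = -681
j = Rational(-1, 64) (j = Mul(Rational(-1, 8), Pow(Add(4, Mul(-1, Add(26, Mul(-1, 30)))), -1)) = Mul(Rational(-1, 8), Pow(Add(4, Mul(-1, Add(26, -30))), -1)) = Mul(Rational(-1, 8), Pow(Add(4, Mul(-1, -4)), -1)) = Mul(Rational(-1, 8), Pow(Add(4, 4), -1)) = Mul(Rational(-1, 8), Pow(8, -1)) = Mul(Rational(-1, 8), Rational(1, 8)) = Rational(-1, 64) ≈ -0.015625)
Mul(Function('f')(Function('B')(10), -195), Pow(j, -1)) = Mul(-681, Pow(Rational(-1, 64), -1)) = Mul(-681, -64) = 43584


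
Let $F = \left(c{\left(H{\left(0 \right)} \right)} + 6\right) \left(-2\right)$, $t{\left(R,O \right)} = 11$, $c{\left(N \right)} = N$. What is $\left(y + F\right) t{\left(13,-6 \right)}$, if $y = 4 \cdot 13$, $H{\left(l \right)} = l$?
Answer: $440$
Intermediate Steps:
$y = 52$
$F = -12$ ($F = \left(0 + 6\right) \left(-2\right) = 6 \left(-2\right) = -12$)
$\left(y + F\right) t{\left(13,-6 \right)} = \left(52 - 12\right) 11 = 40 \cdot 11 = 440$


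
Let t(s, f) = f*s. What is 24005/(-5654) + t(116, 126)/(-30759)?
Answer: -273669553/57970462 ≈ -4.7208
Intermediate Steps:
24005/(-5654) + t(116, 126)/(-30759) = 24005/(-5654) + (126*116)/(-30759) = 24005*(-1/5654) + 14616*(-1/30759) = -24005/5654 - 4872/10253 = -273669553/57970462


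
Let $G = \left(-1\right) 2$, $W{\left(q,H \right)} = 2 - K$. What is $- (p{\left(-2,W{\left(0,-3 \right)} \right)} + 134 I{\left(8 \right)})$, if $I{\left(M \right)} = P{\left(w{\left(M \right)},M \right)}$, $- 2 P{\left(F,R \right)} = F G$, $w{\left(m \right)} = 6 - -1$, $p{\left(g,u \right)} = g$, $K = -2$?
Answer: $-936$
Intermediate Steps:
$W{\left(q,H \right)} = 4$ ($W{\left(q,H \right)} = 2 - -2 = 2 + 2 = 4$)
$G = -2$
$w{\left(m \right)} = 7$ ($w{\left(m \right)} = 6 + 1 = 7$)
$P{\left(F,R \right)} = F$ ($P{\left(F,R \right)} = - \frac{F \left(-2\right)}{2} = - \frac{\left(-2\right) F}{2} = F$)
$I{\left(M \right)} = 7$
$- (p{\left(-2,W{\left(0,-3 \right)} \right)} + 134 I{\left(8 \right)}) = - (-2 + 134 \cdot 7) = - (-2 + 938) = \left(-1\right) 936 = -936$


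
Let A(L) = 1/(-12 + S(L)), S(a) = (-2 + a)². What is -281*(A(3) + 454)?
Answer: -1403033/11 ≈ -1.2755e+5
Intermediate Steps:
A(L) = 1/(-12 + (-2 + L)²)
-281*(A(3) + 454) = -281*(1/(-12 + (-2 + 3)²) + 454) = -281*(1/(-12 + 1²) + 454) = -281*(1/(-12 + 1) + 454) = -281*(1/(-11) + 454) = -281*(-1/11 + 454) = -281*4993/11 = -1403033/11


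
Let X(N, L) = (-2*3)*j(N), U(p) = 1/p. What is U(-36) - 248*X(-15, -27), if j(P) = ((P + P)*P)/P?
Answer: -1607041/36 ≈ -44640.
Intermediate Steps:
j(P) = 2*P (j(P) = ((2*P)*P)/P = (2*P²)/P = 2*P)
X(N, L) = -12*N (X(N, L) = (-2*3)*(2*N) = -12*N)
U(-36) - 248*X(-15, -27) = 1/(-36) - (-2976)*(-15) = -1/36 - 248*180 = -1/36 - 44640 = -1607041/36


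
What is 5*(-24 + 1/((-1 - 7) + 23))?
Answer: -359/3 ≈ -119.67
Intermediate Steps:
5*(-24 + 1/((-1 - 7) + 23)) = 5*(-24 + 1/(-8 + 23)) = 5*(-24 + 1/15) = 5*(-359/15) = -359/3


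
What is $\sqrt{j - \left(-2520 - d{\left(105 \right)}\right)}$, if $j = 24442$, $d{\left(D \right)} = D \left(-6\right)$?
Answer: $2 \sqrt{6583} \approx 162.27$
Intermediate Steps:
$d{\left(D \right)} = - 6 D$
$\sqrt{j - \left(-2520 - d{\left(105 \right)}\right)} = \sqrt{24442 + \left(\left(\left(-6\right) 105 + 11956\right) - 9436\right)} = \sqrt{24442 + \left(\left(-630 + 11956\right) - 9436\right)} = \sqrt{24442 + \left(11326 - 9436\right)} = \sqrt{24442 + 1890} = \sqrt{26332} = 2 \sqrt{6583}$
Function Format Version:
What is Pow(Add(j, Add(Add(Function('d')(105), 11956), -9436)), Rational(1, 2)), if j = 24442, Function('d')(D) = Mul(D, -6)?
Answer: Mul(2, Pow(6583, Rational(1, 2))) ≈ 162.27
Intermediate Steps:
Function('d')(D) = Mul(-6, D)
Pow(Add(j, Add(Add(Function('d')(105), 11956), -9436)), Rational(1, 2)) = Pow(Add(24442, Add(Add(Mul(-6, 105), 11956), -9436)), Rational(1, 2)) = Pow(Add(24442, Add(Add(-630, 11956), -9436)), Rational(1, 2)) = Pow(Add(24442, Add(11326, -9436)), Rational(1, 2)) = Pow(Add(24442, 1890), Rational(1, 2)) = Pow(26332, Rational(1, 2)) = Mul(2, Pow(6583, Rational(1, 2)))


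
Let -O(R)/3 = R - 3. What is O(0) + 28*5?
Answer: 149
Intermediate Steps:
O(R) = 9 - 3*R (O(R) = -3*(R - 3) = -3*(-3 + R) = 9 - 3*R)
O(0) + 28*5 = (9 - 3*0) + 28*5 = (9 + 0) + 140 = 9 + 140 = 149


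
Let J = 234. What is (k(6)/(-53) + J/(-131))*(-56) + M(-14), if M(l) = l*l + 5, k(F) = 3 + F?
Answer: 2156079/6943 ≈ 310.54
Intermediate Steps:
M(l) = 5 + l² (M(l) = l² + 5 = 5 + l²)
(k(6)/(-53) + J/(-131))*(-56) + M(-14) = ((3 + 6)/(-53) + 234/(-131))*(-56) + (5 + (-14)²) = (9*(-1/53) + 234*(-1/131))*(-56) + (5 + 196) = (-9/53 - 234/131)*(-56) + 201 = -13581/6943*(-56) + 201 = 760536/6943 + 201 = 2156079/6943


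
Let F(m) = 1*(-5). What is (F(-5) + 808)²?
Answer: 644809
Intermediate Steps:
F(m) = -5
(F(-5) + 808)² = (-5 + 808)² = 803² = 644809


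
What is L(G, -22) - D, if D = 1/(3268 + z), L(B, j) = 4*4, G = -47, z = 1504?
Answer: 76351/4772 ≈ 16.000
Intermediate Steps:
L(B, j) = 16
D = 1/4772 (D = 1/(3268 + 1504) = 1/4772 ≈ 0.00020956)
L(G, -22) - D = 16 - 1*1/4772 = 16 - 1/4772 = 76351/4772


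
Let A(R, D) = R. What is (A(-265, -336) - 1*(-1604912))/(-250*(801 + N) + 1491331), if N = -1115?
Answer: 94391/92343 ≈ 1.0222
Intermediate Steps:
(A(-265, -336) - 1*(-1604912))/(-250*(801 + N) + 1491331) = (-265 - 1*(-1604912))/(-250*(801 - 1115) + 1491331) = (-265 + 1604912)/(-250*(-314) + 1491331) = 1604647/(78500 + 1491331) = 1604647/1569831 = 1604647*(1/1569831) = 94391/92343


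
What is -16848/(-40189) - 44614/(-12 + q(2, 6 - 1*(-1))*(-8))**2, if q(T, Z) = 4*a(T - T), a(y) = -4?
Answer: -783142679/270391592 ≈ -2.8963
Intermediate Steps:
q(T, Z) = -16 (q(T, Z) = 4*(-4) = -16)
-16848/(-40189) - 44614/(-12 + q(2, 6 - 1*(-1))*(-8))**2 = -16848/(-40189) - 44614/(-12 - 16*(-8))**2 = -16848*(-1/40189) - 44614/(-12 + 128)**2 = 16848/40189 - 44614/(116**2) = 16848/40189 - 44614/13456 = 16848/40189 - 44614*1/13456 = 16848/40189 - 22307/6728 = -783142679/270391592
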